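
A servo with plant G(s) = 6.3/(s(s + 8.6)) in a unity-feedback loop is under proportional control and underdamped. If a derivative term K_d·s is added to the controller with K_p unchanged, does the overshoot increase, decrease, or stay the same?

With PD the characteristic equation becomes s² + (a + K·K_d)s + K·K_p = 0; the damping term grows, ζ rises, overshoot falls.

decrease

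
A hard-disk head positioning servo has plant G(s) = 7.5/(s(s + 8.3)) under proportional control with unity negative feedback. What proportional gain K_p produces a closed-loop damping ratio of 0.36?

K_p = 17.7

Closed-loop characteristic equation: s² + 8.3s + K_p·7.5 = 0.
So ω_n = √(7.5K_p) and 2ζω_n = 8.3, giving ζ = 8.3/(2√(7.5K_p)).
Setting ζ = 0.36: √(7.5K_p) = 8.3/(2·0.36) = 11.53, so K_p = 132.9/7.5 = 17.7.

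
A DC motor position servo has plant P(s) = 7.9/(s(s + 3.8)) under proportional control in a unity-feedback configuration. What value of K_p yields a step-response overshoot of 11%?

K_p = 1.38

From %OS = 100·exp(−πζ/√(1−ζ²)) = 11%, ζ = −ln(0.11)/√(π²+ln²(0.11)) = 0.5749.
Characteristic equation s² + 3.8s + 7.9K_p = 0 gives ζ = 3.8/(2√(7.9K_p)).
Setting ζ = 0.5749: √(7.9K_p) = 3.8/(2·0.5749) = 3.305, so K_p = 10.92/7.9 = 1.38.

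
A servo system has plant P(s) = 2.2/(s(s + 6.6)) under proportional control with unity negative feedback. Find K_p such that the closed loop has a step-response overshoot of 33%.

From %OS = 100·exp(−πζ/√(1−ζ²)) = 33%, ζ = −ln(0.33)/√(π²+ln²(0.33)) = 0.3328.
Characteristic equation s² + 6.6s + 2.2K_p = 0 gives ζ = 6.6/(2√(2.2K_p)).
Setting ζ = 0.3328: √(2.2K_p) = 6.6/(2·0.3328) = 9.916, so K_p = 98.33/2.2 = 44.7.

K_p = 44.7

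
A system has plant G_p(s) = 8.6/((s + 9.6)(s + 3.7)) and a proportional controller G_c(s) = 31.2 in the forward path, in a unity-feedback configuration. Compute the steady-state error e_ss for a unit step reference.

The loop is type 0. Static position error constant K_pos = G_c(0)·G_p(0) = 31.2·0.2421 = 7.554.
Steady-state error to a unit step: e_ss = 1/(1+K_pos) = 1/8.554 = 0.117.

0.117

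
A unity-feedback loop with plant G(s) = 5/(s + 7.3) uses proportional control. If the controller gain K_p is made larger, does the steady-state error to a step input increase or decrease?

decrease

The position error constant K_pos = K_p·G(0) grows with K_p, and e_ss = 1/(1+K_pos) falls.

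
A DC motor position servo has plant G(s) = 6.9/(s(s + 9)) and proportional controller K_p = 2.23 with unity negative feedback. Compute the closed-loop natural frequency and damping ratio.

The closed-loop denominator is s(s+9) + 2.23·6.9 = s² + 9s + 15.39.
So ω_n² = 15.39 ⇒ ω_n = 3.923 rad/s, and ζ = 9/(2ω_n) = 1.15.

ω_n = 3.92 rad/s, ζ = 1.15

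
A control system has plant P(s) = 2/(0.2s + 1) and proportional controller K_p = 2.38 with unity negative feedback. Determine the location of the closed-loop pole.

s = -28.8

Closed loop: T(s) = K_p·P/(1+K_p·P) = 4.76/(0.2s + 1 + 4.76), with pole at s = −(1 + 4.76)/0.2 = −28.8.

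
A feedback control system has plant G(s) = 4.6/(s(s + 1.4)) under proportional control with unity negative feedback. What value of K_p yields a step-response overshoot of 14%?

K_p = 0.378

From %OS = 100·exp(−πζ/√(1−ζ²)) = 14%, ζ = −ln(0.14)/√(π²+ln²(0.14)) = 0.5305.
Characteristic equation s² + 1.4s + 4.6K_p = 0 gives ζ = 1.4/(2√(4.6K_p)).
Setting ζ = 0.5305: √(4.6K_p) = 1.4/(2·0.5305) = 1.319, so K_p = 1.741/4.6 = 0.378.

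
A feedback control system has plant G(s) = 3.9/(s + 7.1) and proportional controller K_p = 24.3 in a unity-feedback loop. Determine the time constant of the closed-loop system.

Closed-loop transfer function: T(s) = K_p·G(s)/(1 + K_p·G(s)) = 94.77/(s + 7.1 + 94.77) = 94.77/(s + 101.9).
Time constant τ = 1/101.9 = 0.00982 s.

τ = 0.00982 s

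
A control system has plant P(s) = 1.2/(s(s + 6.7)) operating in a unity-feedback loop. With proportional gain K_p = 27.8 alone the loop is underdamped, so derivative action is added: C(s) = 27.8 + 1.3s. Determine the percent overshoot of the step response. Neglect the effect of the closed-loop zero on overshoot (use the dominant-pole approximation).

Forward path: (27.8 + 1.3s)·1.2/(s(s+6.7)). The closed-loop characteristic equation is s² + (6.7 + 1.2·1.3)s + 1.2·27.8 = 0.
That is s² + 8.26s + 33.36 = 0, so ω_n = 5.776 rad/s and ζ = 8.26/(2·5.776) = 0.7151.
%OS = 100·exp(−πζ/√(1−ζ²)) = 4.02%.

4.02%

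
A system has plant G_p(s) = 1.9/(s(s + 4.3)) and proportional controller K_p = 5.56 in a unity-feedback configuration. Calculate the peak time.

T_p = 1.29 s

The closed-loop denominator s² + 4.3s + 10.56 gives ω_n = √10.56 = 3.25 and ζ = 4.3/(2ω_n) = 0.6615.
Damped frequency ω_d = ω_n√(1−ζ²) = 2.438 rad/s, so peak time T_p = π/ω_d = 1.29 s.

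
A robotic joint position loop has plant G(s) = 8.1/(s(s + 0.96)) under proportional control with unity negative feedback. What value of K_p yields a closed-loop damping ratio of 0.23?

K_p = 0.538

Closed-loop characteristic equation: s² + 0.96s + K_p·8.1 = 0.
So ω_n = √(8.1K_p) and 2ζω_n = 0.96, giving ζ = 0.96/(2√(8.1K_p)).
Setting ζ = 0.23: √(8.1K_p) = 0.96/(2·0.23) = 2.087, so K_p = 4.355/8.1 = 0.538.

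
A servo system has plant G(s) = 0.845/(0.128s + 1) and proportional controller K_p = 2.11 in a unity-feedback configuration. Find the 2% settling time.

T_s ≈ 0.184 s

Closed loop: T(s) = K_p·G/(1+K_p·G) = 1.783/(0.128s + 1 + 1.783), with pole at s = −(1 + 1.783)/0.128 = −21.74.
τ = 1/21.74 = 0.04599 s, so 2% settling time ≈ 4τ = 0.184 s.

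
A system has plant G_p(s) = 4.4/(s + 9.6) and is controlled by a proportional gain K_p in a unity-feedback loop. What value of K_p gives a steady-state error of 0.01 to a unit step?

For a type-0 loop with proportional control, e_ss = 1/(1 + K_p·G_p(0)).
G_p(0) = 0.4583. Require 1/(1 + K_p·0.4583) = 0.01, so 1 + 0.4583·K_p = 100.
K_p = (100 − 1)/0.4583 = 216.

K_p = 216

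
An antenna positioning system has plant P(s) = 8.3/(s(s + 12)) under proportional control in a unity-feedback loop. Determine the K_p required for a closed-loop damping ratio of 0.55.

K_p = 14.3

Closed-loop characteristic equation: s² + 12s + K_p·8.3 = 0.
So ω_n = √(8.3K_p) and 2ζω_n = 12, giving ζ = 12/(2√(8.3K_p)).
Setting ζ = 0.55: √(8.3K_p) = 12/(2·0.55) = 10.91, so K_p = 119/8.3 = 14.3.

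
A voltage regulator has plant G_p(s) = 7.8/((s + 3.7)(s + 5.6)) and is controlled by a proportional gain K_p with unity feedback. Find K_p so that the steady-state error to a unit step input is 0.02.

K_p = 130

Steady-state error for a unit step on this type-0 loop is 1/(1 + K_p·G_p(0)).
G_p(0) = 0.3764. Require 1/(1 + K_p·0.3764) = 0.02, so 1 + 0.3764·K_p = 50.
K_p = (50 − 1)/0.3764 = 130.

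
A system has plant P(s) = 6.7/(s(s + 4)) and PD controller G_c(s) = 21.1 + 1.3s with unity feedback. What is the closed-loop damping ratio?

Forward path: (21.1 + 1.3s)·6.7/(s(s+4)). The closed-loop characteristic equation is s² + (4 + 6.7·1.3)s + 6.7·21.1 = 0.
That is s² + 12.71s + 141.4 = 0, so ω_n = 11.89 rad/s and ζ = 12.71/(2·11.89) = 0.5345.

ζ = 0.534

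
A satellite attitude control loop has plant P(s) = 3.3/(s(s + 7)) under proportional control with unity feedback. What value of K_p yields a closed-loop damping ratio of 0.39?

Closed-loop characteristic equation: s² + 7s + K_p·3.3 = 0.
So ω_n = √(3.3K_p) and 2ζω_n = 7, giving ζ = 7/(2√(3.3K_p)).
Setting ζ = 0.39: √(3.3K_p) = 7/(2·0.39) = 8.974, so K_p = 80.54/3.3 = 24.4.

K_p = 24.4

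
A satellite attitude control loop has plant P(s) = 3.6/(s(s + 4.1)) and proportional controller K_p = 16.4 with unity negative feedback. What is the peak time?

T_p = 0.424 s

From 1 + K_pP(s) = 0: s² + 4.1s + 59.04 = 0 ⇒ ω_n = 7.684, ζ = 0.2668.
Damped frequency ω_d = ω_n√(1−ζ²) = 7.405 rad/s, so peak time T_p = π/ω_d = 0.424 s.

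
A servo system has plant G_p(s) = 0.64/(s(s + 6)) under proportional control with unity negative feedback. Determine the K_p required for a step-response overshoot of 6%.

K_p = 31.6

From %OS = 100·exp(−πζ/√(1−ζ²)) = 6%, ζ = −ln(0.06)/√(π²+ln²(0.06)) = 0.6671.
Characteristic equation s² + 6s + 0.64K_p = 0 gives ζ = 6/(2√(0.64K_p)).
Setting ζ = 0.6671: √(0.64K_p) = 6/(2·0.6671) = 4.497, so K_p = 20.22/0.64 = 31.6.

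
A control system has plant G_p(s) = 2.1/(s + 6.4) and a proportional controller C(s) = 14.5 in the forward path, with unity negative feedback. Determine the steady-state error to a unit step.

The loop is type 0. Static position error constant K_pos = C(0)·G_p(0) = 14.5·0.3281 = 4.758.
Steady-state error to a unit step: e_ss = 1/(1+K_pos) = 1/5.758 = 0.174.

0.174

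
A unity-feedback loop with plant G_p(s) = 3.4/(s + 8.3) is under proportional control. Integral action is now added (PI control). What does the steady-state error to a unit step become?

0

The integrator makes K_pos = lim_{s→0} C(s)G(s) infinite, so e_ss = 1/(1+K_pos) = 0.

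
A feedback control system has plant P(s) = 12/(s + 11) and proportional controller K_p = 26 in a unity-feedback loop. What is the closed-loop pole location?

Closed-loop transfer function: T(s) = K_p·P(s)/(1 + K_p·P(s)) = 312/(s + 11 + 312) = 312/(s + 323).
The closed-loop pole is at s = −323.

s = -323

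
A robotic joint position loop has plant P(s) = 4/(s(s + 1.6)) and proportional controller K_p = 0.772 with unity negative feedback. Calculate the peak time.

From 1 + K_pP(s) = 0: s² + 1.6s + 3.088 = 0 ⇒ ω_n = 1.757, ζ = 0.4553.
Damped frequency ω_d = ω_n√(1−ζ²) = 1.565 rad/s, so peak time T_p = π/ω_d = 2.01 s.

T_p = 2.01 s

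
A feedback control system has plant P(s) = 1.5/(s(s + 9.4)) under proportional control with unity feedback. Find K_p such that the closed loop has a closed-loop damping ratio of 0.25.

Closed-loop characteristic equation: s² + 9.4s + K_p·1.5 = 0.
So ω_n = √(1.5K_p) and 2ζω_n = 9.4, giving ζ = 9.4/(2√(1.5K_p)).
Setting ζ = 0.25: √(1.5K_p) = 9.4/(2·0.25) = 18.8, so K_p = 353.4/1.5 = 236.

K_p = 236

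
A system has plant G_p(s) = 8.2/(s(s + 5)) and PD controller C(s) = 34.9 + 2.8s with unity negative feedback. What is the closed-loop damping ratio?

ζ = 0.826

Forward path: (34.9 + 2.8s)·8.2/(s(s+5)). The closed-loop characteristic equation is s² + (5 + 8.2·2.8)s + 8.2·34.9 = 0.
That is s² + 27.96s + 286.2 = 0, so ω_n = 16.92 rad/s and ζ = 27.96/(2·16.92) = 0.8264.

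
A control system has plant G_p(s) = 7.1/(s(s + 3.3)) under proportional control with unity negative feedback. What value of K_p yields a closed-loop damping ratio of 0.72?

Closed-loop characteristic equation: s² + 3.3s + K_p·7.1 = 0.
So ω_n = √(7.1K_p) and 2ζω_n = 3.3, giving ζ = 3.3/(2√(7.1K_p)).
Setting ζ = 0.72: √(7.1K_p) = 3.3/(2·0.72) = 2.292, so K_p = 5.252/7.1 = 0.74.

K_p = 0.74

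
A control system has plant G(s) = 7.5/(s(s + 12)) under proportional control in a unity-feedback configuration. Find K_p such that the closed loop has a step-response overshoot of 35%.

K_p = 47.8

From %OS = 100·exp(−πζ/√(1−ζ²)) = 35%, ζ = −ln(0.35)/√(π²+ln²(0.35)) = 0.3169.
Characteristic equation s² + 12s + 7.5K_p = 0 gives ζ = 12/(2√(7.5K_p)).
Setting ζ = 0.3169: √(7.5K_p) = 12/(2·0.3169) = 18.93, so K_p = 358.4/7.5 = 47.8.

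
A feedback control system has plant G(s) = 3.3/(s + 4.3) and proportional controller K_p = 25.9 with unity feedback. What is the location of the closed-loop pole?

Closed-loop transfer function: T(s) = K_p·G(s)/(1 + K_p·G(s)) = 85.47/(s + 4.3 + 85.47) = 85.47/(s + 89.77).
The closed-loop pole is at s = −89.77.

s = -89.77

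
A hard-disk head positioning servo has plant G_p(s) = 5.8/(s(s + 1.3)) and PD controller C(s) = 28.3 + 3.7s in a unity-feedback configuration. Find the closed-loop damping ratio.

Forward path: (28.3 + 3.7s)·5.8/(s(s+1.3)). The closed-loop characteristic equation is s² + (1.3 + 5.8·3.7)s + 5.8·28.3 = 0.
That is s² + 22.76s + 164.1 = 0, so ω_n = 12.81 rad/s and ζ = 22.76/(2·12.81) = 0.8882.

ζ = 0.888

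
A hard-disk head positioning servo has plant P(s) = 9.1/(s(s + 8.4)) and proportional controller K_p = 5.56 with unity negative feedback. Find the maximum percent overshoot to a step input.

10%

Closed-loop characteristic equation: s² + 8.4s + 50.6 = 0, so ω_n = 7.113 rad/s and ζ = 8.4/(2·7.113) = 0.5905.
%OS = 100·exp(−πζ/√(1−ζ²)) = 100·exp(−π·0.5905/√0.6514) = 10%.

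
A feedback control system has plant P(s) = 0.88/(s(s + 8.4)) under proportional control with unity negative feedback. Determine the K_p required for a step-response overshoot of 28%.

From %OS = 100·exp(−πζ/√(1−ζ²)) = 28%, ζ = −ln(0.28)/√(π²+ln²(0.28)) = 0.3755.
Characteristic equation s² + 8.4s + 0.88K_p = 0 gives ζ = 8.4/(2√(0.88K_p)).
Setting ζ = 0.3755: √(0.88K_p) = 8.4/(2·0.3755) = 11.18, so K_p = 125.1/0.88 = 142.

K_p = 142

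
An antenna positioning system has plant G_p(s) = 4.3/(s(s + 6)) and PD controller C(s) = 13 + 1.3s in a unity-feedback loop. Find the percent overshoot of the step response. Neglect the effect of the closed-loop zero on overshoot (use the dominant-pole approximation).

2.12%

Forward path: (13 + 1.3s)·4.3/(s(s+6)). The closed-loop characteristic equation is s² + (6 + 4.3·1.3)s + 4.3·13 = 0.
That is s² + 11.59s + 55.9 = 0, so ω_n = 7.477 rad/s and ζ = 11.59/(2·7.477) = 0.7751.
%OS = 100·exp(−πζ/√(1−ζ²)) = 2.12%.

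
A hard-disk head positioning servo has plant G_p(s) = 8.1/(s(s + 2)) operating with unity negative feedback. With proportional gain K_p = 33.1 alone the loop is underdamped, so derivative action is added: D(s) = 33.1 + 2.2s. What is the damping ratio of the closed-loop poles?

Forward path: (33.1 + 2.2s)·8.1/(s(s+2)). The closed-loop characteristic equation is s² + (2 + 8.1·2.2)s + 8.1·33.1 = 0.
That is s² + 19.82s + 268.1 = 0, so ω_n = 16.37 rad/s and ζ = 19.82/(2·16.37) = 0.6052.

ζ = 0.605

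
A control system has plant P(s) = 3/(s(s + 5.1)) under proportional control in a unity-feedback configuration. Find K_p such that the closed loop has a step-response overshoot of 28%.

From %OS = 100·exp(−πζ/√(1−ζ²)) = 28%, ζ = −ln(0.28)/√(π²+ln²(0.28)) = 0.3755.
Characteristic equation s² + 5.1s + 3K_p = 0 gives ζ = 5.1/(2√(3K_p)).
Setting ζ = 0.3755: √(3K_p) = 5.1/(2·0.3755) = 6.79, so K_p = 46.11/3 = 15.4.

K_p = 15.4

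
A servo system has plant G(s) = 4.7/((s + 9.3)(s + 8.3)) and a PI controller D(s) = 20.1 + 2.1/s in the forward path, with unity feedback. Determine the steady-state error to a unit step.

0

The open loop D(s)G(s) has a pole at the origin (type 1), so the static position error constant is infinite and e_ss = 1/(1+∞) = 0.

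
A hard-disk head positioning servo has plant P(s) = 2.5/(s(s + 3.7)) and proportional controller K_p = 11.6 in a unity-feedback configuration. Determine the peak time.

From 1 + K_pP(s) = 0: s² + 3.7s + 29 = 0 ⇒ ω_n = 5.385, ζ = 0.3435.
Damped frequency ω_d = ω_n√(1−ζ²) = 5.057 rad/s, so peak time T_p = π/ω_d = 0.621 s.

T_p = 0.621 s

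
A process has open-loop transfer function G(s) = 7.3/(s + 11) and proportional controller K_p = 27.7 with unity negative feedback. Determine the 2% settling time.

Closed-loop transfer function: T(s) = K_p·G(s)/(1 + K_p·G(s)) = 202.2/(s + 11 + 202.2) = 202.2/(s + 213.2).
Time constant τ = 1/213.2 = 0.00469 s, so the 2% settling time is about 4τ = 0.0188 s.

T_s ≈ 0.0188 s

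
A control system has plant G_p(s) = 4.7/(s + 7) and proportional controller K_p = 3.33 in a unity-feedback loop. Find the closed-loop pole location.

Closed-loop transfer function: T(s) = K_p·G_p(s)/(1 + K_p·G_p(s)) = 15.65/(s + 7 + 15.65) = 15.65/(s + 22.65).
The closed-loop pole is at s = −22.65.

s = -22.65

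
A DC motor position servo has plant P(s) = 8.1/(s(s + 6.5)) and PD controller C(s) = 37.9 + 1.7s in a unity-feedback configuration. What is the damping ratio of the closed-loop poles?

ζ = 0.578

Forward path: (37.9 + 1.7s)·8.1/(s(s+6.5)). The closed-loop characteristic equation is s² + (6.5 + 8.1·1.7)s + 8.1·37.9 = 0.
That is s² + 20.27s + 307 = 0, so ω_n = 17.52 rad/s and ζ = 20.27/(2·17.52) = 0.5784.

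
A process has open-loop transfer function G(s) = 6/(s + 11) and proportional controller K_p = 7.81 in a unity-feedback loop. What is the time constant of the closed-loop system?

Closed-loop transfer function: T(s) = K_p·G(s)/(1 + K_p·G(s)) = 46.86/(s + 11 + 46.86) = 46.86/(s + 57.86).
Time constant τ = 1/57.86 = 0.0173 s.

τ = 0.0173 s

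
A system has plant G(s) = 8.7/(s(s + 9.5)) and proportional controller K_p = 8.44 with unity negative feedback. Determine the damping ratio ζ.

With unity feedback the closed-loop characteristic equation is s² + 9.5s + 8.44·8.7 = s² + 9.5s + 73.43 = 0.
Matching s² + 2ζω_n s + ω_n²: ω_n = √73.43 = 8.569 rad/s and 2ζω_n = 9.5, so ζ = 9.5/(2·8.569) = 0.554.

ζ = 0.554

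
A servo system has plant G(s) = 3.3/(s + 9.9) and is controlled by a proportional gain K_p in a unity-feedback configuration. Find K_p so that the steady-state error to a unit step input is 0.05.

For a type-0 loop with proportional control, e_ss = 1/(1 + K_p·G(0)).
G(0) = 0.3333. Require 1/(1 + K_p·0.3333) = 0.05, so 1 + 0.3333·K_p = 20.
K_p = (20 − 1)/0.3333 = 57.

K_p = 57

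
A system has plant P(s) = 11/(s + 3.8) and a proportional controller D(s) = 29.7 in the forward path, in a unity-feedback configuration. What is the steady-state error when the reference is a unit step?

The loop is type 0. Static position error constant K_pos = D(0)·P(0) = 29.7·2.895 = 85.97.
Steady-state error to a unit step: e_ss = 1/(1+K_pos) = 1/86.97 = 0.0115.

0.0115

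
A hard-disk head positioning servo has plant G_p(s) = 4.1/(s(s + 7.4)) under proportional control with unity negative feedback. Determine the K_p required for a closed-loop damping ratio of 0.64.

K_p = 8.15

Closed-loop characteristic equation: s² + 7.4s + K_p·4.1 = 0.
So ω_n = √(4.1K_p) and 2ζω_n = 7.4, giving ζ = 7.4/(2√(4.1K_p)).
Setting ζ = 0.64: √(4.1K_p) = 7.4/(2·0.64) = 5.781, so K_p = 33.42/4.1 = 8.15.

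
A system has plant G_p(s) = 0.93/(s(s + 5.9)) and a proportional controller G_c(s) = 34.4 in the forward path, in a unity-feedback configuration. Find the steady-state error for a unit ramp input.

0.184

The loop has one pole at the origin (type 1). Velocity error constant K_v = lim_{s→0} s·G_c(s)G_p(s) = 34.4·0.93/5.9 = 5.422.
Steady-state error to a unit ramp: e_ss = 1/K_v = 0.184.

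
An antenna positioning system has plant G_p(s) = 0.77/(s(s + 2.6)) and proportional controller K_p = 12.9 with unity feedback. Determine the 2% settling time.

The closed-loop denominator s² + 2.6s + 9.933 gives ω_n = √9.933 = 3.152 and ζ = 2.6/(2ω_n) = 0.4125.
2% settling time T_s ≈ 4/(ζω_n) = 4/1.3 = 3.08 s.

T_s ≈ 3.08 s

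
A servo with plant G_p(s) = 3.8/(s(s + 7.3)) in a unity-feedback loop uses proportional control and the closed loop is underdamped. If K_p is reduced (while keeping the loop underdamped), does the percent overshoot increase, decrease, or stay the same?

decrease

ζ = 7.3/(2√(3.8K_p)) rises as K_p falls; higher damping means less overshoot.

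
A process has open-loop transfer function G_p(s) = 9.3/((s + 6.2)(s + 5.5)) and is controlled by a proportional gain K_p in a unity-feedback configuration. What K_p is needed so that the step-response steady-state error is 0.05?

K_p = 69.7

Steady-state error for a unit step on this type-0 loop is 1/(1 + K_p·G_p(0)).
G_p(0) = 0.2727. Require 1/(1 + K_p·0.2727) = 0.05, so 1 + 0.2727·K_p = 20.
K_p = (20 − 1)/0.2727 = 69.7.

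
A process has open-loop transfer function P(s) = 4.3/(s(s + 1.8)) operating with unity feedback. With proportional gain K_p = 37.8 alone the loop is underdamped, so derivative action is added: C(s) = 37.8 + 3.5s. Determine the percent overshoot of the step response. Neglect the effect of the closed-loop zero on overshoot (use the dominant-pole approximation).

6.29%

Forward path: (37.8 + 3.5s)·4.3/(s(s+1.8)). The closed-loop characteristic equation is s² + (1.8 + 4.3·3.5)s + 4.3·37.8 = 0.
That is s² + 16.85s + 162.5 = 0, so ω_n = 12.75 rad/s and ζ = 16.85/(2·12.75) = 0.6608.
%OS = 100·exp(−πζ/√(1−ζ²)) = 6.29%.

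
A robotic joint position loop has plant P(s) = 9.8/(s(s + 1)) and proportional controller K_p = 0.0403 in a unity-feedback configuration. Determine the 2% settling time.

Closed-loop characteristic equation: s² + 1s + 0.3949 = 0, so ω_n = 0.6284 rad/s and ζ = 1/(2·0.6284) = 0.7956.
2% settling time T_s ≈ 4/(ζω_n) = 4/0.5 = 8 s.

T_s ≈ 8 s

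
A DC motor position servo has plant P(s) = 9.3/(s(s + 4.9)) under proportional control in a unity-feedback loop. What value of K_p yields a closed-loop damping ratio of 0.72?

K_p = 1.25

Closed-loop characteristic equation: s² + 4.9s + K_p·9.3 = 0.
So ω_n = √(9.3K_p) and 2ζω_n = 4.9, giving ζ = 4.9/(2√(9.3K_p)).
Setting ζ = 0.72: √(9.3K_p) = 4.9/(2·0.72) = 3.403, so K_p = 11.58/9.3 = 1.25.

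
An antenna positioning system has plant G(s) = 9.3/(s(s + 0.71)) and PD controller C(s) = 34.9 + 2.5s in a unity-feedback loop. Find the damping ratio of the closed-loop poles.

ζ = 0.665

Forward path: (34.9 + 2.5s)·9.3/(s(s+0.71)). The closed-loop characteristic equation is s² + (0.71 + 9.3·2.5)s + 9.3·34.9 = 0.
That is s² + 23.96s + 324.6 = 0, so ω_n = 18.02 rad/s and ζ = 23.96/(2·18.02) = 0.665.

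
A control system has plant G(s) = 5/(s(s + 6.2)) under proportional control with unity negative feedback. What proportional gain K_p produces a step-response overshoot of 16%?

K_p = 7.57

From %OS = 100·exp(−πζ/√(1−ζ²)) = 16%, ζ = −ln(0.16)/√(π²+ln²(0.16)) = 0.5039.
Characteristic equation s² + 6.2s + 5K_p = 0 gives ζ = 6.2/(2√(5K_p)).
Setting ζ = 0.5039: √(5K_p) = 6.2/(2·0.5039) = 6.152, so K_p = 37.85/5 = 7.57.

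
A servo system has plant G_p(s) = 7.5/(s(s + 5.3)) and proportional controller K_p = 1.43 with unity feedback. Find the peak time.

T_p = 1.63 s

From 1 + K_pG_p(s) = 0: s² + 5.3s + 10.72 = 0 ⇒ ω_n = 3.275, ζ = 0.8092.
Damped frequency ω_d = ω_n√(1−ζ²) = 1.924 rad/s, so peak time T_p = π/ω_d = 1.63 s.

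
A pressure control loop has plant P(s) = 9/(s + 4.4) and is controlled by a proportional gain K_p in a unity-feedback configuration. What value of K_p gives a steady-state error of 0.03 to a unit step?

K_p = 15.8

Steady-state error for a unit step on this type-0 loop is 1/(1 + K_p·P(0)).
P(0) = 2.045. Require 1/(1 + K_p·2.045) = 0.03, so 1 + 2.045·K_p = 33.33.
K_p = (33.33 − 1)/2.045 = 15.8.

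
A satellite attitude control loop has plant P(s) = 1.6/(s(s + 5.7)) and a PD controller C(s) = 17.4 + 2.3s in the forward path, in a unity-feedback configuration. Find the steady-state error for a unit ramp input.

The loop has one pole at the origin (type 1). Velocity error constant K_v = lim_{s→0} s·C(s)P(s) = 17.4·1.6/5.7 = 4.884.
Steady-state error to a unit ramp: e_ss = 1/K_v = 0.205.

0.205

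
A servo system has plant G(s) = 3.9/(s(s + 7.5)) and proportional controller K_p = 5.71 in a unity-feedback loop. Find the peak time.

From 1 + K_pG(s) = 0: s² + 7.5s + 22.27 = 0 ⇒ ω_n = 4.719, ζ = 0.7947.
Damped frequency ω_d = ω_n√(1−ζ²) = 2.865 rad/s, so peak time T_p = π/ω_d = 1.1 s.

T_p = 1.1 s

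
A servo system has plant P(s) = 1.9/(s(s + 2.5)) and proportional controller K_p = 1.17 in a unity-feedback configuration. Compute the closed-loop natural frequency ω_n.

With unity feedback the closed-loop characteristic equation is s² + 2.5s + 1.17·1.9 = s² + 2.5s + 2.223 = 0.
Matching s² + 2ζω_n s + ω_n²: ω_n = √2.223 = 1.491 rad/s and 2ζω_n = 2.5, so ζ = 2.5/(2·1.491) = 0.838.

ω_n = 1.49 rad/s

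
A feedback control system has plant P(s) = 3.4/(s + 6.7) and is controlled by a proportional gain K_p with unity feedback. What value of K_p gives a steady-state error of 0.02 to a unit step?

K_p = 96.6

For a type-0 loop with proportional control, e_ss = 1/(1 + K_p·P(0)).
P(0) = 0.5075. Require 1/(1 + K_p·0.5075) = 0.02, so 1 + 0.5075·K_p = 50.
K_p = (50 − 1)/0.5075 = 96.6.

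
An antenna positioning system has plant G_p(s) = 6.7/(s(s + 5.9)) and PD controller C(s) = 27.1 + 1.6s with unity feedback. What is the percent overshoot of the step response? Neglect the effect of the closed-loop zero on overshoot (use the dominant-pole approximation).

Forward path: (27.1 + 1.6s)·6.7/(s(s+5.9)). The closed-loop characteristic equation is s² + (5.9 + 6.7·1.6)s + 6.7·27.1 = 0.
That is s² + 16.62s + 181.6 = 0, so ω_n = 13.47 rad/s and ζ = 16.62/(2·13.47) = 0.6167.
%OS = 100·exp(−πζ/√(1−ζ²)) = 8.53%.

8.53%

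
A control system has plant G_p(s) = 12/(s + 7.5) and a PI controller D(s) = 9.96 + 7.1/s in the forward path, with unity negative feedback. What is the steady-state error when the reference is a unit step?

The open loop D(s)G_p(s) has a pole at the origin (type 1), so the static position error constant is infinite and e_ss = 1/(1+∞) = 0.

0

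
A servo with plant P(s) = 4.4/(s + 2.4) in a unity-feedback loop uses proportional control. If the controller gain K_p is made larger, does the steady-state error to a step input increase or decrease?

e_ss = 1/(1 + K_p·P(0)); a larger K_p raises the denominator, so e_ss decreases.

decrease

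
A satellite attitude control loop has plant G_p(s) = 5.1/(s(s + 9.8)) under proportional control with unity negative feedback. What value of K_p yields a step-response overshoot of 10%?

K_p = 13.5

From %OS = 100·exp(−πζ/√(1−ζ²)) = 10%, ζ = −ln(0.1)/√(π²+ln²(0.1)) = 0.5912.
Characteristic equation s² + 9.8s + 5.1K_p = 0 gives ζ = 9.8/(2√(5.1K_p)).
Setting ζ = 0.5912: √(5.1K_p) = 9.8/(2·0.5912) = 8.289, so K_p = 68.71/5.1 = 13.5.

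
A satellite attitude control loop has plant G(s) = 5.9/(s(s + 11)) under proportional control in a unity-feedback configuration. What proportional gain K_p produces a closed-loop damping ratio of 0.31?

Closed-loop characteristic equation: s² + 11s + K_p·5.9 = 0.
So ω_n = √(5.9K_p) and 2ζω_n = 11, giving ζ = 11/(2√(5.9K_p)).
Setting ζ = 0.31: √(5.9K_p) = 11/(2·0.31) = 17.74, so K_p = 314.8/5.9 = 53.4.

K_p = 53.4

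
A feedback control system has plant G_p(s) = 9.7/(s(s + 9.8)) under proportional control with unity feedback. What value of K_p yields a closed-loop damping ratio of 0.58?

Closed-loop characteristic equation: s² + 9.8s + K_p·9.7 = 0.
So ω_n = √(9.7K_p) and 2ζω_n = 9.8, giving ζ = 9.8/(2√(9.7K_p)).
Setting ζ = 0.58: √(9.7K_p) = 9.8/(2·0.58) = 8.448, so K_p = 71.37/9.7 = 7.36.

K_p = 7.36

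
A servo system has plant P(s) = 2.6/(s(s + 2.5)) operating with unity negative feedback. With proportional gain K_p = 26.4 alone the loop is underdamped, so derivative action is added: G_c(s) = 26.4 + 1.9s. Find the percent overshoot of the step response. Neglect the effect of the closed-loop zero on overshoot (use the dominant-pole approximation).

Forward path: (26.4 + 1.9s)·2.6/(s(s+2.5)). The closed-loop characteristic equation is s² + (2.5 + 2.6·1.9)s + 2.6·26.4 = 0.
That is s² + 7.44s + 68.64 = 0, so ω_n = 8.285 rad/s and ζ = 7.44/(2·8.285) = 0.449.
%OS = 100·exp(−πζ/√(1−ζ²)) = 20.6%.

20.6%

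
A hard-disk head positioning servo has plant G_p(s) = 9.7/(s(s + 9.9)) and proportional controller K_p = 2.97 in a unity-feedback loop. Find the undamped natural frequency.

ω_n = 5.37 rad/s

1 + K_p·G_p(s) = 0 gives s² + 9.9s + 28.81 = 0.
So ω_n² = 28.81 ⇒ ω_n = 5.367 rad/s, and ζ = 9.9/(2ω_n) = 0.922.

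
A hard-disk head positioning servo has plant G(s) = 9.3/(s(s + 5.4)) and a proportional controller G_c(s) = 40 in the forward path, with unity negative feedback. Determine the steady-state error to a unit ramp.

The loop has one pole at the origin (type 1). Velocity error constant K_v = lim_{s→0} s·G_c(s)G(s) = 40·9.3/5.4 = 68.89.
Steady-state error to a unit ramp: e_ss = 1/K_v = 0.0145.

0.0145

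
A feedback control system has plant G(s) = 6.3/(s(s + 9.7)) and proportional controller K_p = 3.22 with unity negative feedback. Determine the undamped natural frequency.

ω_n = 4.5 rad/s

With unity feedback the closed-loop characteristic equation is s² + 9.7s + 3.22·6.3 = s² + 9.7s + 20.29 = 0.
So ω_n² = 20.29 ⇒ ω_n = 4.504 rad/s, and ζ = 9.7/(2ω_n) = 1.08.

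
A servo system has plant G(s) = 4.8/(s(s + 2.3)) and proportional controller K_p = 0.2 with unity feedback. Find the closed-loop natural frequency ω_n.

ω_n = 0.98 rad/s

The closed-loop denominator is s(s+2.3) + 0.2·4.8 = s² + 2.3s + 0.96.
So ω_n² = 0.96 ⇒ ω_n = 0.9798 rad/s, and ζ = 2.3/(2ω_n) = 1.17.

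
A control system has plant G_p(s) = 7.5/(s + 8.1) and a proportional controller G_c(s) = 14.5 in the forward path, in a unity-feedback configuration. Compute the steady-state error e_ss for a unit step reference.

0.0693

The loop is type 0. Static position error constant K_pos = G_c(0)·G_p(0) = 14.5·0.9259 = 13.43.
Steady-state error to a unit step: e_ss = 1/(1+K_pos) = 1/14.43 = 0.0693.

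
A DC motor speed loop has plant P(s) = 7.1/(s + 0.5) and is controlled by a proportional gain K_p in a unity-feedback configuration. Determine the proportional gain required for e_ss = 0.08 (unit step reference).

K_p = 0.81

The loop is type 0, so e_ss(step) = 1/(1 + K_pos) with K_pos = K_p·P(0).
P(0) = 14.2. Require 1/(1 + K_p·14.2) = 0.08, so 1 + 14.2·K_p = 12.5.
K_p = (12.5 − 1)/14.2 = 0.81.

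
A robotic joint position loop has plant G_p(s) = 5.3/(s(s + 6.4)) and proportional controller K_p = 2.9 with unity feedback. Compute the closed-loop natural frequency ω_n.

The closed-loop denominator is s(s+6.4) + 2.9·5.3 = s² + 6.4s + 15.37.
Matching s² + 2ζω_n s + ω_n²: ω_n = √15.37 = 3.92 rad/s and 2ζω_n = 6.4, so ζ = 6.4/(2·3.92) = 0.816.

ω_n = 3.92 rad/s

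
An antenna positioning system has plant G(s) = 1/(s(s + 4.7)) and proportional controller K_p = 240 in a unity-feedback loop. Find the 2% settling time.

T_s ≈ 1.7 s

The closed-loop denominator s² + 4.7s + 240 gives ω_n = √240 = 15.49 and ζ = 4.7/(2ω_n) = 0.1517.
2% settling time T_s ≈ 4/(ζω_n) = 4/2.35 = 1.7 s.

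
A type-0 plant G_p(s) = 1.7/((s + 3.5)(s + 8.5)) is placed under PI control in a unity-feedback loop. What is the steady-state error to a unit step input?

0

The PI controller's integrator makes the forward path type 1, so e_ss to a step is zero.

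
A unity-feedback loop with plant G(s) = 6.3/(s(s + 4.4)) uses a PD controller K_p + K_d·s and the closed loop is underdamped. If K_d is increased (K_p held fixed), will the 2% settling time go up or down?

Characteristic equation s² + (4.4 + 6.3K_d)s + 6.3K_p = 0: raising K_d increases ζω_n = (4.4+6.3K_d)/2 while the loop stays underdamped, so T_s ≈ 4/(ζω_n) decreases.

decrease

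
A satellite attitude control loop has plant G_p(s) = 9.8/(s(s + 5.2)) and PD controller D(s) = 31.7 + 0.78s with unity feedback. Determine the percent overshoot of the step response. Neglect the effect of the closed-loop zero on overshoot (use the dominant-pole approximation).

29.3%

Forward path: (31.7 + 0.78s)·9.8/(s(s+5.2)). The closed-loop characteristic equation is s² + (5.2 + 9.8·0.78)s + 9.8·31.7 = 0.
That is s² + 12.84s + 310.7 = 0, so ω_n = 17.63 rad/s and ζ = 12.84/(2·17.63) = 0.3644.
%OS = 100·exp(−πζ/√(1−ζ²)) = 29.3%.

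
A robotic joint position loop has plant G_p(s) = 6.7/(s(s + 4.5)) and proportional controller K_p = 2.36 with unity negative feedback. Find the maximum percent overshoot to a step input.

Closed-loop characteristic equation: s² + 4.5s + 15.81 = 0, so ω_n = 3.976 rad/s and ζ = 4.5/(2·3.976) = 0.5658.
%OS = 100·exp(−πζ/√(1−ζ²)) = 100·exp(−π·0.5658/√0.6798) = 11.6%.

11.6%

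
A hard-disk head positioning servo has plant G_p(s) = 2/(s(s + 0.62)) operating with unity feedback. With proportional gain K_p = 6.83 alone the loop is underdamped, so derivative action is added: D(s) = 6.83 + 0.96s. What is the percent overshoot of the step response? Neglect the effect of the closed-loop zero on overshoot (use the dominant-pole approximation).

31.7%

Forward path: (6.83 + 0.96s)·2/(s(s+0.62)). The closed-loop characteristic equation is s² + (0.62 + 2·0.96)s + 2·6.83 = 0.
That is s² + 2.54s + 13.66 = 0, so ω_n = 3.696 rad/s and ζ = 2.54/(2·3.696) = 0.3436.
%OS = 100·exp(−πζ/√(1−ζ²)) = 31.7%.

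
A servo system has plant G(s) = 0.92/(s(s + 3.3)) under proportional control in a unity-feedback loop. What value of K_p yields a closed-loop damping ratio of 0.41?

Closed-loop characteristic equation: s² + 3.3s + K_p·0.92 = 0.
So ω_n = √(0.92K_p) and 2ζω_n = 3.3, giving ζ = 3.3/(2√(0.92K_p)).
Setting ζ = 0.41: √(0.92K_p) = 3.3/(2·0.41) = 4.024, so K_p = 16.2/0.92 = 17.6.

K_p = 17.6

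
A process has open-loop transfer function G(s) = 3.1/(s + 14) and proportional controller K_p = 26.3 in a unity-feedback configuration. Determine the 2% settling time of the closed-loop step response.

Closed-loop transfer function: T(s) = K_p·G(s)/(1 + K_p·G(s)) = 81.53/(s + 14 + 81.53) = 81.53/(s + 95.53).
Time constant τ = 1/95.53 = 0.01047 s, so the 2% settling time is about 4τ = 0.0419 s.

T_s ≈ 0.0419 s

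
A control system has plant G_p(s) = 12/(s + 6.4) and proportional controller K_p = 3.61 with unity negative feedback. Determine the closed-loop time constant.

τ = 0.0201 s

Closed-loop transfer function: T(s) = K_p·G_p(s)/(1 + K_p·G_p(s)) = 43.32/(s + 6.4 + 43.32) = 43.32/(s + 49.72).
Time constant τ = 1/49.72 = 0.0201 s.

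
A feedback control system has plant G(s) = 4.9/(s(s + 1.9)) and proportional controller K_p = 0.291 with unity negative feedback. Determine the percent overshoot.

1.62%

The closed-loop denominator s² + 1.9s + 1.426 gives ω_n = √1.426 = 1.194 and ζ = 1.9/(2ω_n) = 0.7956.
%OS = 100·exp(−πζ/√(1−ζ²)) = 100·exp(−π·0.7956/√0.3671) = 1.62%.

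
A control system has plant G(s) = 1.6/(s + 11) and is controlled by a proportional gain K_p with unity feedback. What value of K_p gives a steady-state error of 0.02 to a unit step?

The loop is type 0, so e_ss(step) = 1/(1 + K_pos) with K_pos = K_p·G(0).
G(0) = 0.1455. Require 1/(1 + K_p·0.1455) = 0.02, so 1 + 0.1455·K_p = 50.
K_p = (50 − 1)/0.1455 = 337.

K_p = 337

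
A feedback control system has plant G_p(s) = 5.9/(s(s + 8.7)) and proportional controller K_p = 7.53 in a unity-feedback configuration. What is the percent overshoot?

From 1 + K_pG_p(s) = 0: s² + 8.7s + 44.43 = 0 ⇒ ω_n = 6.665, ζ = 0.6526.
%OS = 100·exp(−πζ/√(1−ζ²)) = 100·exp(−π·0.6526/√0.5741) = 6.68%.

6.68%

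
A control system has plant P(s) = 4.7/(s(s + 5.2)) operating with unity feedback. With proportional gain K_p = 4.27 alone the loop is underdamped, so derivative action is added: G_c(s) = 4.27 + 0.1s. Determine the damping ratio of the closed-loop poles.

Forward path: (4.27 + 0.1s)·4.7/(s(s+5.2)). The closed-loop characteristic equation is s² + (5.2 + 4.7·0.1)s + 4.7·4.27 = 0.
That is s² + 5.67s + 20.07 = 0, so ω_n = 4.48 rad/s and ζ = 5.67/(2·4.48) = 0.6328.

ζ = 0.633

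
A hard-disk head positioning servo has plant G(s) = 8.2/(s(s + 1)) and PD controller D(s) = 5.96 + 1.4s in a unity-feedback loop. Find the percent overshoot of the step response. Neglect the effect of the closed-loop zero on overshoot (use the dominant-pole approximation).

0.199%

Forward path: (5.96 + 1.4s)·8.2/(s(s+1)). The closed-loop characteristic equation is s² + (1 + 8.2·1.4)s + 8.2·5.96 = 0.
That is s² + 12.48s + 48.87 = 0, so ω_n = 6.991 rad/s and ζ = 12.48/(2·6.991) = 0.8926.
%OS = 100·exp(−πζ/√(1−ζ²)) = 0.199%.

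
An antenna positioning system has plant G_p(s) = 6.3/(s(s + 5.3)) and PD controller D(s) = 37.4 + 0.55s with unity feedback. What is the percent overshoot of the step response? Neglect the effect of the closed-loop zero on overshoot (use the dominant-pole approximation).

Forward path: (37.4 + 0.55s)·6.3/(s(s+5.3)). The closed-loop characteristic equation is s² + (5.3 + 6.3·0.55)s + 6.3·37.4 = 0.
That is s² + 8.765s + 235.6 = 0, so ω_n = 15.35 rad/s and ζ = 8.765/(2·15.35) = 0.2855.
%OS = 100·exp(−πζ/√(1−ζ²)) = 39.2%.

39.2%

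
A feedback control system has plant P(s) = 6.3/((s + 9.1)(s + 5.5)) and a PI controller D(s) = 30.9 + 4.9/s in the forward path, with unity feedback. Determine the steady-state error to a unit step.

The open loop D(s)P(s) has a pole at the origin (type 1), so the static position error constant is infinite and e_ss = 1/(1+∞) = 0.

0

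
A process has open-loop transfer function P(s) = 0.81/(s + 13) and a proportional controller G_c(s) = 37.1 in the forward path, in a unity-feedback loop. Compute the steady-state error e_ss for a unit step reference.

0.302

The loop is type 0. Static position error constant K_pos = G_c(0)·P(0) = 37.1·0.06231 = 2.312.
Steady-state error to a unit step: e_ss = 1/(1+K_pos) = 1/3.312 = 0.302.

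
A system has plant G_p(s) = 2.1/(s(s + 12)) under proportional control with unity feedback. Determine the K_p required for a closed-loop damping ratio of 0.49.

Closed-loop characteristic equation: s² + 12s + K_p·2.1 = 0.
So ω_n = √(2.1K_p) and 2ζω_n = 12, giving ζ = 12/(2√(2.1K_p)).
Setting ζ = 0.49: √(2.1K_p) = 12/(2·0.49) = 12.24, so K_p = 149.9/2.1 = 71.4.

K_p = 71.4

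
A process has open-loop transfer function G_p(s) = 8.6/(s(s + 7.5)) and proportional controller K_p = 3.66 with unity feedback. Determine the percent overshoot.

5.94%

The closed-loop denominator s² + 7.5s + 31.48 gives ω_n = √31.48 = 5.61 and ζ = 7.5/(2ω_n) = 0.6684.
%OS = 100·exp(−πζ/√(1−ζ²)) = 100·exp(−π·0.6684/√0.5532) = 5.94%.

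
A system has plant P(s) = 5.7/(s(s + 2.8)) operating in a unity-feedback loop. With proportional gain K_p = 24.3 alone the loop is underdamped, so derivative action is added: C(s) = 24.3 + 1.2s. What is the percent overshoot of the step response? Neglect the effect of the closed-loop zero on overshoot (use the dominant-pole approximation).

24.4%

Forward path: (24.3 + 1.2s)·5.7/(s(s+2.8)). The closed-loop characteristic equation is s² + (2.8 + 5.7·1.2)s + 5.7·24.3 = 0.
That is s² + 9.64s + 138.5 = 0, so ω_n = 11.77 rad/s and ζ = 9.64/(2·11.77) = 0.4095.
%OS = 100·exp(−πζ/√(1−ζ²)) = 24.4%.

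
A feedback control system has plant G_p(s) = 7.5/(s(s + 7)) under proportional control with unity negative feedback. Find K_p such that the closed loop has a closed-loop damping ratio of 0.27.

K_p = 22.4

Closed-loop characteristic equation: s² + 7s + K_p·7.5 = 0.
So ω_n = √(7.5K_p) and 2ζω_n = 7, giving ζ = 7/(2√(7.5K_p)).
Setting ζ = 0.27: √(7.5K_p) = 7/(2·0.27) = 12.96, so K_p = 168/7.5 = 22.4.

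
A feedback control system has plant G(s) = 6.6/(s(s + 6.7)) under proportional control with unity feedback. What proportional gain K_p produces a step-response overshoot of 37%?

K_p = 18.7

From %OS = 100·exp(−πζ/√(1−ζ²)) = 37%, ζ = −ln(0.37)/√(π²+ln²(0.37)) = 0.3017.
Characteristic equation s² + 6.7s + 6.6K_p = 0 gives ζ = 6.7/(2√(6.6K_p)).
Setting ζ = 0.3017: √(6.6K_p) = 6.7/(2·0.3017) = 11.1, so K_p = 123.3/6.6 = 18.7.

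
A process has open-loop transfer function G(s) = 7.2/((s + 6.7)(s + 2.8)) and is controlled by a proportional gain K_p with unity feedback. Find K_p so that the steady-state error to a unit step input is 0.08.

K_p = 30

Steady-state error for a unit step on this type-0 loop is 1/(1 + K_p·G(0)).
G(0) = 0.3838. Require 1/(1 + K_p·0.3838) = 0.08, so 1 + 0.3838·K_p = 12.5.
K_p = (12.5 − 1)/0.3838 = 30.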